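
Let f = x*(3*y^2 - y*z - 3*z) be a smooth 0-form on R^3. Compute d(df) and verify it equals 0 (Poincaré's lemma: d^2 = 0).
d(df) = 0

Step 1: df = sum_i (∂f/∂x_i) dx_i = (3*y^2 - y*z - 3*z) dx + (x*(6*y - z)) dy + (x*(-y - 3)) dz.
Step 2: Apply d again. Using the 1-form formula, the coefficient of dx ∧ dy in d(df) is ∂^2 f/∂x ∂y - ∂^2 f/∂y ∂x = (6*y - z) - (6*y - z) = 0 (equality of mixed partials for smooth f).
Similarly for dx ∧ dz and dy ∧ dz — all coefficients vanish. So d(df) = 0.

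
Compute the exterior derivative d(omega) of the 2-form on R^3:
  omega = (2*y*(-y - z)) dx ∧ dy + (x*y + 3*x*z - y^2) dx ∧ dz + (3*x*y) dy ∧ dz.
d(omega) = (-x + 3*y) dx ∧ dy ∧ dz

For a 2-form omega = sum_{i<j} g_{ij} dx_i ∧ dx_j, the exterior derivative is
  d(omega) = sum_{i<j} d(g_{ij}) ∧ dx_i ∧ dx_j = sum_{i<j, k} (∂g_{ij}/∂x_k) dx_k ∧ dx_i ∧ dx_j.
Expand each term, using dx_k ∧ dx_i ∧ dx_j = sgn(permutation) dx_{(a)} ∧ dx_{(b)} ∧ dx_{(c)} with (a < b < c) sorted:
  d(2*y*(-y - z)) includes (∂/∂z)(2*y*(-y - z)) dz = (-2*y) dz, which multiplied by dx ∧ dy gives (-2*y) dx ∧ dy ∧ dz
  d(x*y + 3*x*z - y^2) includes (∂/∂y)(x*y + 3*x*z - y^2) dy = (x - 2*y) dy, which multiplied by dx ∧ dz gives (-x + 2*y) dx ∧ dy ∧ dz
  d(3*x*y) includes (∂/∂x)(3*x*y) dx = (3*y) dx, which multiplied by dy ∧ dz gives (3*y) dx ∧ dy ∧ dz
Collecting like 3-forms: d(omega) = (-x + 3*y) dx ∧ dy ∧ dz.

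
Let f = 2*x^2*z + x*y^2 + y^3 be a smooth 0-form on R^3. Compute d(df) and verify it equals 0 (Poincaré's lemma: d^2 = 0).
d(df) = 0

Step 1: df = sum_i (∂f/∂x_i) dx_i = (4*x*z + y^2) dx + (y*(2*x + 3*y)) dy + (2*x^2) dz.
Step 2: Apply d again. Using the 1-form formula, the coefficient of dx ∧ dy in d(df) is ∂^2 f/∂x ∂y - ∂^2 f/∂y ∂x = (2*y) - (2*y) = 0 (equality of mixed partials for smooth f).
Similarly for dx ∧ dz and dy ∧ dz — all coefficients vanish. So d(df) = 0.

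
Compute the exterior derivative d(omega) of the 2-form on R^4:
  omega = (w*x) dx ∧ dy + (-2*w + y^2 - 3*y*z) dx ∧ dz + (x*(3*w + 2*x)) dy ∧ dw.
d(omega) = (3*w + 5*x) dx ∧ dy ∧ dw + (-2*y + 3*z) dx ∧ dy ∧ dz + (-2) dx ∧ dz ∧ dw

For a 2-form omega = sum_{i<j} g_{ij} dx_i ∧ dx_j, the exterior derivative is
  d(omega) = sum_{i<j} d(g_{ij}) ∧ dx_i ∧ dx_j = sum_{i<j, k} (∂g_{ij}/∂x_k) dx_k ∧ dx_i ∧ dx_j.
Expand each term, using dx_k ∧ dx_i ∧ dx_j = sgn(permutation) dx_{(a)} ∧ dx_{(b)} ∧ dx_{(c)} with (a < b < c) sorted:
  d(w*x) includes (∂/∂w)(w*x) dw = (x) dw, which multiplied by dx ∧ dy gives (x) dx ∧ dy ∧ dw
  d(-2*w + y^2 - 3*y*z) includes (∂/∂y)(-2*w + y^2 - 3*y*z) dy = (2*y - 3*z) dy, which multiplied by dx ∧ dz gives (-2*y + 3*z) dx ∧ dy ∧ dz
  d(-2*w + y^2 - 3*y*z) includes (∂/∂w)(-2*w + y^2 - 3*y*z) dw = (-2) dw, which multiplied by dx ∧ dz gives (-2) dx ∧ dz ∧ dw
  d(x*(3*w + 2*x)) includes (∂/∂x)(x*(3*w + 2*x)) dx = (3*w + 4*x) dx, which multiplied by dy ∧ dw gives (3*w + 4*x) dx ∧ dy ∧ dw
Collecting like 3-forms: d(omega) = (3*w + 5*x) dx ∧ dy ∧ dw + (-2*y + 3*z) dx ∧ dy ∧ dz + (-2) dx ∧ dz ∧ dw.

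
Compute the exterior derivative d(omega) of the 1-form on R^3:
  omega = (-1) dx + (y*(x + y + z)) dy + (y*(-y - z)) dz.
d(omega) = (y) dx ∧ dy + (-3*y - z) dy ∧ dz

For a 1-form omega = sum_i f_i dx_i, the exterior derivative is
  d(omega) = sum_{i < j} (∂f_j/∂x_i - ∂f_i/∂x_j) dx_i ∧ dx_j.
  coefficient of dx ∧ dy: ∂f_2/∂x - ∂f_1/∂y = ∂(y*(x + y + z))/∂x - ∂(-1)/∂y = y
  coefficient of dy ∧ dz: ∂f_3/∂y - ∂f_2/∂z = ∂(y*(-y - z))/∂y - ∂(y*(x + y + z))/∂z = -3*y - z
Assembling: d(omega) = (y) dx ∧ dy + (-3*y - z) dy ∧ dz.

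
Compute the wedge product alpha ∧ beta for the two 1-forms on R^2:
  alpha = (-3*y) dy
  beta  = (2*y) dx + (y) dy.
alpha ∧ beta = (6*y^2) dx ∧ dy

Distribute the wedge, using dx_i ∧ dx_j = -dx_j ∧ dx_i and dx_i ∧ dx_i = 0. For each pair (i, j) with i < j, the coefficient of dx_i ∧ dx_j in alpha ∧ beta is (alpha_i * beta_j - alpha_j * beta_i). Collecting: alpha ∧ beta = (6*y^2) dx ∧ dy.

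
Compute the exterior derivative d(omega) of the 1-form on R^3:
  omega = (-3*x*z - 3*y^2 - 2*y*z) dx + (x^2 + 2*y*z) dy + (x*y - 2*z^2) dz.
d(omega) = (2*x + 6*y + 2*z) dx ∧ dy + (3*x + 3*y) dx ∧ dz + (x - 2*y) dy ∧ dz

For a 1-form omega = sum_i f_i dx_i, the exterior derivative is
  d(omega) = sum_{i < j} (∂f_j/∂x_i - ∂f_i/∂x_j) dx_i ∧ dx_j.
  coefficient of dx ∧ dy: ∂f_2/∂x - ∂f_1/∂y = ∂(x^2 + 2*y*z)/∂x - ∂(-3*x*z - 3*y^2 - 2*y*z)/∂y = 2*x + 6*y + 2*z
  coefficient of dx ∧ dz: ∂f_3/∂x - ∂f_1/∂z = ∂(x*y - 2*z^2)/∂x - ∂(-3*x*z - 3*y^2 - 2*y*z)/∂z = 3*x + 3*y
  coefficient of dy ∧ dz: ∂f_3/∂y - ∂f_2/∂z = ∂(x*y - 2*z^2)/∂y - ∂(x^2 + 2*y*z)/∂z = x - 2*y
Assembling: d(omega) = (2*x + 6*y + 2*z) dx ∧ dy + (3*x + 3*y) dx ∧ dz + (x - 2*y) dy ∧ dz.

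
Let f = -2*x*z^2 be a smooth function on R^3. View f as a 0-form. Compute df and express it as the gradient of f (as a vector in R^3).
df = (-2*z^2) dx + (0) dy + (-4*x*z) dz; grad f = (-2*z^2, 0, -4*x*z)

For a 0-form f, d f = (∂f/∂x) dx + (∂f/∂y) dy + (∂f/∂z) dz. The components of the vector representation are exactly the entries of grad f in Cartesian coordinates:
  ∂f/∂x = -2*z^2
  ∂f/∂y = 0
  ∂f/∂z = -4*x*z.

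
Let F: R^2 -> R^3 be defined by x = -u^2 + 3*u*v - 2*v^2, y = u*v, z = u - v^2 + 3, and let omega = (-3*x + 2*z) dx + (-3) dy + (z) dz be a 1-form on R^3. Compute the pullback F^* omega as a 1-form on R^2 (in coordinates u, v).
F^* omega = (-6*u^3 + 27*u^2*v - 4*u^2 - 35*u*v^2 + 6*u*v - 11*u + 12*v^3 - v^2 + 15*v + 3) du + (9*u^3 - 39*u^2*v + 6*u^2 + 48*u*v^2 - 10*u*v + 15*u - 14*v^3 - 30*v) dv

Using F^*(f dg) = (f ∘ F) d(g ∘ F), substitute each coordinate x_i by F_i(u, v) in f_i, and replace dx_i by d F_i = (∂F_i/∂u) du + (∂F_i/∂v) dv.
  For the x component: f_1(F) = 3*u^2 - 9*u*v + 2*u + 4*v^2 + 6; d F_1 = (-2*u + 3*v) du + (3*u - 4*v) dv
  For the y component: f_2(F) = -3; d F_2 = (v) du + (u) dv
  For the z component: f_3(F) = u - v^2 + 3; d F_3 = (1) du + (-2*v) dv
Combining and collecting du, dv coefficients:
  coeff of du: -6*u^3 + 27*u^2*v - 4*u^2 - 35*u*v^2 + 6*u*v - 11*u + 12*v^3 - v^2 + 15*v + 3
  coeff of dv: 9*u^3 - 39*u^2*v + 6*u^2 + 48*u*v^2 - 10*u*v + 15*u - 14*v^3 - 30*v
F^* omega = (-6*u^3 + 27*u^2*v - 4*u^2 - 35*u*v^2 + 6*u*v - 11*u + 12*v^3 - v^2 + 15*v + 3) du + (9*u^3 - 39*u^2*v + 6*u^2 + 48*u*v^2 - 10*u*v + 15*u - 14*v^3 - 30*v) dv.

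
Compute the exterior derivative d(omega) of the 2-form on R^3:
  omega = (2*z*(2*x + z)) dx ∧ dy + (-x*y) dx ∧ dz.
d(omega) = (5*x + 4*z) dx ∧ dy ∧ dz

For a 2-form omega = sum_{i<j} g_{ij} dx_i ∧ dx_j, the exterior derivative is
  d(omega) = sum_{i<j} d(g_{ij}) ∧ dx_i ∧ dx_j = sum_{i<j, k} (∂g_{ij}/∂x_k) dx_k ∧ dx_i ∧ dx_j.
Expand each term, using dx_k ∧ dx_i ∧ dx_j = sgn(permutation) dx_{(a)} ∧ dx_{(b)} ∧ dx_{(c)} with (a < b < c) sorted:
  d(2*z*(2*x + z)) includes (∂/∂z)(2*z*(2*x + z)) dz = (4*x + 4*z) dz, which multiplied by dx ∧ dy gives (4*x + 4*z) dx ∧ dy ∧ dz
  d(-x*y) includes (∂/∂y)(-x*y) dy = (-x) dy, which multiplied by dx ∧ dz gives (x) dx ∧ dy ∧ dz
Collecting like 3-forms: d(omega) = (5*x + 4*z) dx ∧ dy ∧ dz.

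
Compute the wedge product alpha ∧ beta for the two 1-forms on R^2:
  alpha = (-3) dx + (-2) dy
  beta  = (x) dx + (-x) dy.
alpha ∧ beta = (5*x) dx ∧ dy

Distribute the wedge, using dx_i ∧ dx_j = -dx_j ∧ dx_i and dx_i ∧ dx_i = 0. For each pair (i, j) with i < j, the coefficient of dx_i ∧ dx_j in alpha ∧ beta is (alpha_i * beta_j - alpha_j * beta_i). Collecting: alpha ∧ beta = (5*x) dx ∧ dy.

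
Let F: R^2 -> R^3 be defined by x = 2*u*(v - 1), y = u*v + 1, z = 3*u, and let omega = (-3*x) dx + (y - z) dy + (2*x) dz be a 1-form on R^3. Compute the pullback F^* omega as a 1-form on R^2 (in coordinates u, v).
F^* omega = (-11*u*v^2 + 33*u*v - 24*u + v) du + (u*(-11*u*v + 9*u + 1)) dv

Using F^*(f dg) = (f ∘ F) d(g ∘ F), substitute each coordinate x_i by F_i(u, v) in f_i, and replace dx_i by d F_i = (∂F_i/∂u) du + (∂F_i/∂v) dv.
  For the x component: f_1(F) = 6*u*(1 - v); d F_1 = (2*v - 2) du + (2*u) dv
  For the y component: f_2(F) = u*v - 3*u + 1; d F_2 = (v) du + (u) dv
  For the z component: f_3(F) = 4*u*(v - 1); d F_3 = (3) du + (0) dv
Combining and collecting du, dv coefficients:
  coeff of du: -11*u*v^2 + 33*u*v - 24*u + v
  coeff of dv: u*(-11*u*v + 9*u + 1)
F^* omega = (-11*u*v^2 + 33*u*v - 24*u + v) du + (u*(-11*u*v + 9*u + 1)) dv.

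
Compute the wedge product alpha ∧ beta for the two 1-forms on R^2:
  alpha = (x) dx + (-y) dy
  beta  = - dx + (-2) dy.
alpha ∧ beta = (-2*x - y) dx ∧ dy

Distribute the wedge, using dx_i ∧ dx_j = -dx_j ∧ dx_i and dx_i ∧ dx_i = 0. For each pair (i, j) with i < j, the coefficient of dx_i ∧ dx_j in alpha ∧ beta is (alpha_i * beta_j - alpha_j * beta_i). Collecting: alpha ∧ beta = (-2*x - y) dx ∧ dy.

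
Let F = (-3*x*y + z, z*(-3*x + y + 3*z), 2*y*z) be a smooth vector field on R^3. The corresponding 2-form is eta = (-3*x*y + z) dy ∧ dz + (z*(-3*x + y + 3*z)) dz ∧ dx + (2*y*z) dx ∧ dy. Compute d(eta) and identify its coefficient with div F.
d(eta) = (-y + z) dx ∧ dy ∧ dz; div F = -y + z

For a 2-form in R^3 of the form above, applying d gives a 3-form with coefficient ∂P/∂x + ∂Q/∂y + ∂R/∂z:
  ∂P/∂x = -3*y
  ∂Q/∂y = z
  ∂R/∂z = 2*y
Sum = -y + z, which is exactly div F.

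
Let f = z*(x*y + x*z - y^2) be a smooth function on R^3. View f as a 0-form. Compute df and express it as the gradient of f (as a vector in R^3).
df = (z*(y + z)) dx + (z*(x - 2*y)) dy + (x*y + 2*x*z - y^2) dz; grad f = (z*(y + z), z*(x - 2*y), x*y + 2*x*z - y^2)

For a 0-form f, d f = (∂f/∂x) dx + (∂f/∂y) dy + (∂f/∂z) dz. The components of the vector representation are exactly the entries of grad f in Cartesian coordinates:
  ∂f/∂x = z*(y + z)
  ∂f/∂y = z*(x - 2*y)
  ∂f/∂z = x*y + 2*x*z - y^2.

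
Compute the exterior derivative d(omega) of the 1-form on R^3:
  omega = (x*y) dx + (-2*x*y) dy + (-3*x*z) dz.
d(omega) = (-x - 2*y) dx ∧ dy + (-3*z) dx ∧ dz

For a 1-form omega = sum_i f_i dx_i, the exterior derivative is
  d(omega) = sum_{i < j} (∂f_j/∂x_i - ∂f_i/∂x_j) dx_i ∧ dx_j.
  coefficient of dx ∧ dy: ∂f_2/∂x - ∂f_1/∂y = ∂(-2*x*y)/∂x - ∂(x*y)/∂y = -x - 2*y
  coefficient of dx ∧ dz: ∂f_3/∂x - ∂f_1/∂z = ∂(-3*x*z)/∂x - ∂(x*y)/∂z = -3*z
Assembling: d(omega) = (-x - 2*y) dx ∧ dy + (-3*z) dx ∧ dz.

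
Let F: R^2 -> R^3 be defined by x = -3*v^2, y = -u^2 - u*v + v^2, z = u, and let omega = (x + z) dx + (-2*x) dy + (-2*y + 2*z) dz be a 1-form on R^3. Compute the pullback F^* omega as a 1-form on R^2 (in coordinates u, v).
F^* omega = (2*u^2 - 12*u*v^2 + 2*u*v + 2*u - 6*v^3 - 2*v^2) du + (6*v*(-u*v - u + 5*v^2)) dv

Using F^*(f dg) = (f ∘ F) d(g ∘ F), substitute each coordinate x_i by F_i(u, v) in f_i, and replace dx_i by d F_i = (∂F_i/∂u) du + (∂F_i/∂v) dv.
  For the x component: f_1(F) = u - 3*v^2; d F_1 = (0) du + (-6*v) dv
  For the y component: f_2(F) = 6*v^2; d F_2 = (-2*u - v) du + (-u + 2*v) dv
  For the z component: f_3(F) = 2*u^2 + 2*u*v + 2*u - 2*v^2; d F_3 = (1) du + (0) dv
Combining and collecting du, dv coefficients:
  coeff of du: 2*u^2 - 12*u*v^2 + 2*u*v + 2*u - 6*v^3 - 2*v^2
  coeff of dv: 6*v*(-u*v - u + 5*v^2)
F^* omega = (2*u^2 - 12*u*v^2 + 2*u*v + 2*u - 6*v^3 - 2*v^2) du + (6*v*(-u*v - u + 5*v^2)) dv.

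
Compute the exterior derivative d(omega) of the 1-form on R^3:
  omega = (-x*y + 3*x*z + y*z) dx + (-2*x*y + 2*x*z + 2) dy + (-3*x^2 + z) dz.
d(omega) = (x - 2*y + z) dx ∧ dy + (-9*x - y) dx ∧ dz + (-2*x) dy ∧ dz

For a 1-form omega = sum_i f_i dx_i, the exterior derivative is
  d(omega) = sum_{i < j} (∂f_j/∂x_i - ∂f_i/∂x_j) dx_i ∧ dx_j.
  coefficient of dx ∧ dy: ∂f_2/∂x - ∂f_1/∂y = ∂(-2*x*y + 2*x*z + 2)/∂x - ∂(-x*y + 3*x*z + y*z)/∂y = x - 2*y + z
  coefficient of dx ∧ dz: ∂f_3/∂x - ∂f_1/∂z = ∂(-3*x^2 + z)/∂x - ∂(-x*y + 3*x*z + y*z)/∂z = -9*x - y
  coefficient of dy ∧ dz: ∂f_3/∂y - ∂f_2/∂z = ∂(-3*x^2 + z)/∂y - ∂(-2*x*y + 2*x*z + 2)/∂z = -2*x
Assembling: d(omega) = (x - 2*y + z) dx ∧ dy + (-9*x - y) dx ∧ dz + (-2*x) dy ∧ dz.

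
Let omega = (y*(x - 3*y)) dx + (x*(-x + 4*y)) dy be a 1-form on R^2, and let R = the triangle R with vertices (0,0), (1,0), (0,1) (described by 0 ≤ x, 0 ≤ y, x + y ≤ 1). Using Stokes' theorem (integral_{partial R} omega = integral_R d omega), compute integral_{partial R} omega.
integral_(partial R) omega = 7/6

Stokes: integral_partial_R omega = integral_R d omega with d omega = (∂Q/∂x - ∂P/∂y) dx ∧ dy.
  ∂Q/∂x = -2*x + 4*y
  ∂P/∂y = x - 6*y
  integrand = ∂Q/∂x - ∂P/∂y = -3*x + 10*y.
Integrating over R: integral_0^1 integral_0^{1-x} (-3*x + 10*y) dy dx = 7/6.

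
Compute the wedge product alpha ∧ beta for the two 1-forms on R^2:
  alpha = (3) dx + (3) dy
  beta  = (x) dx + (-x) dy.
alpha ∧ beta = (-6*x) dx ∧ dy

Distribute the wedge, using dx_i ∧ dx_j = -dx_j ∧ dx_i and dx_i ∧ dx_i = 0. For each pair (i, j) with i < j, the coefficient of dx_i ∧ dx_j in alpha ∧ beta is (alpha_i * beta_j - alpha_j * beta_i). Collecting: alpha ∧ beta = (-6*x) dx ∧ dy.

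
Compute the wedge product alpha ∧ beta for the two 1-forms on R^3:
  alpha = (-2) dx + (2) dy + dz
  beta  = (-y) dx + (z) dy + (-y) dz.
alpha ∧ beta = (2*y - 2*z) dx ∧ dy + (3*y) dx ∧ dz + (-2*y - z) dy ∧ dz

Distribute the wedge, using dx_i ∧ dx_j = -dx_j ∧ dx_i and dx_i ∧ dx_i = 0. For each pair (i, j) with i < j, the coefficient of dx_i ∧ dx_j in alpha ∧ beta is (alpha_i * beta_j - alpha_j * beta_i). Collecting: alpha ∧ beta = (2*y - 2*z) dx ∧ dy + (3*y) dx ∧ dz + (-2*y - z) dy ∧ dz.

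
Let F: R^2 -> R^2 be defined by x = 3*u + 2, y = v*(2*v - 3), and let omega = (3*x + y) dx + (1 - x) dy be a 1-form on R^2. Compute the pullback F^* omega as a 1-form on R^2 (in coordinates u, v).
F^* omega = (27*u + 6*v^2 - 9*v + 18) du + (-12*u*v + 9*u - 4*v + 3) dv

Using F^*(f dg) = (f ∘ F) d(g ∘ F), substitute each coordinate x_i by F_i(u, v) in f_i, and replace dx_i by d F_i = (∂F_i/∂u) du + (∂F_i/∂v) dv.
  For the x component: f_1(F) = 9*u + 2*v^2 - 3*v + 6; d F_1 = (3) du + (0) dv
  For the y component: f_2(F) = -3*u - 1; d F_2 = (0) du + (4*v - 3) dv
Combining and collecting du, dv coefficients:
  coeff of du: 27*u + 6*v^2 - 9*v + 18
  coeff of dv: -12*u*v + 9*u - 4*v + 3
F^* omega = (27*u + 6*v^2 - 9*v + 18) du + (-12*u*v + 9*u - 4*v + 3) dv.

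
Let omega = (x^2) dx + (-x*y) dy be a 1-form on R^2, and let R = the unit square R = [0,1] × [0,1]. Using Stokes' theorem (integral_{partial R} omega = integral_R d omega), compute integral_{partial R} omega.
integral_(partial R) omega = -1/2

Stokes: integral_partial_R omega = integral_R d omega with d omega = (∂Q/∂x - ∂P/∂y) dx ∧ dy.
  ∂Q/∂x = -y
  ∂P/∂y = 0
  integrand = ∂Q/∂x - ∂P/∂y = -y.
Integrating over R: integral_0^1 integral_0^1 (-y) dx dy = -1/2.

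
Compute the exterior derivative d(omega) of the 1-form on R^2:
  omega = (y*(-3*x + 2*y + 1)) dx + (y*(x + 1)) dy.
d(omega) = (3*x - 3*y - 1) dx ∧ dy

For a 1-form omega = sum_i f_i dx_i, the exterior derivative is
  d(omega) = sum_{i < j} (∂f_j/∂x_i - ∂f_i/∂x_j) dx_i ∧ dx_j.
  coefficient of dx ∧ dy: ∂f_2/∂x - ∂f_1/∂y = ∂(y*(x + 1))/∂x - ∂(y*(-3*x + 2*y + 1))/∂y = 3*x - 3*y - 1
Assembling: d(omega) = (3*x - 3*y - 1) dx ∧ dy.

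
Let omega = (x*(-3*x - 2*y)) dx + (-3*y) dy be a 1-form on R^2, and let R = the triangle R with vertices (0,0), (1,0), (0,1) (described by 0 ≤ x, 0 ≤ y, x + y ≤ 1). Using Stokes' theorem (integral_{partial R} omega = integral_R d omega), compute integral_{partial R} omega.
integral_(partial R) omega = 1/3

Stokes: integral_partial_R omega = integral_R d omega with d omega = (∂Q/∂x - ∂P/∂y) dx ∧ dy.
  ∂Q/∂x = 0
  ∂P/∂y = -2*x
  integrand = ∂Q/∂x - ∂P/∂y = 2*x.
Integrating over R: integral_0^1 integral_0^{1-x} (2*x) dy dx = 1/3.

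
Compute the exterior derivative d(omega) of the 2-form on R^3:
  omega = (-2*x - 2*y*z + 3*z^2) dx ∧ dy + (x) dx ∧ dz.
d(omega) = (-2*y + 6*z) dx ∧ dy ∧ dz

For a 2-form omega = sum_{i<j} g_{ij} dx_i ∧ dx_j, the exterior derivative is
  d(omega) = sum_{i<j} d(g_{ij}) ∧ dx_i ∧ dx_j = sum_{i<j, k} (∂g_{ij}/∂x_k) dx_k ∧ dx_i ∧ dx_j.
Expand each term, using dx_k ∧ dx_i ∧ dx_j = sgn(permutation) dx_{(a)} ∧ dx_{(b)} ∧ dx_{(c)} with (a < b < c) sorted:
  d(-2*x - 2*y*z + 3*z^2) includes (∂/∂z)(-2*x - 2*y*z + 3*z^2) dz = (-2*y + 6*z) dz, which multiplied by dx ∧ dy gives (-2*y + 6*z) dx ∧ dy ∧ dz
Collecting like 3-forms: d(omega) = (-2*y + 6*z) dx ∧ dy ∧ dz.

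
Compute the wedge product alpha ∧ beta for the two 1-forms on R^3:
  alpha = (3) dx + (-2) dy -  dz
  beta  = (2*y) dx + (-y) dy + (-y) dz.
alpha ∧ beta = (y) dx ∧ dy + (-y) dx ∧ dz + (y) dy ∧ dz

Distribute the wedge, using dx_i ∧ dx_j = -dx_j ∧ dx_i and dx_i ∧ dx_i = 0. For each pair (i, j) with i < j, the coefficient of dx_i ∧ dx_j in alpha ∧ beta is (alpha_i * beta_j - alpha_j * beta_i). Collecting: alpha ∧ beta = (y) dx ∧ dy + (-y) dx ∧ dz + (y) dy ∧ dz.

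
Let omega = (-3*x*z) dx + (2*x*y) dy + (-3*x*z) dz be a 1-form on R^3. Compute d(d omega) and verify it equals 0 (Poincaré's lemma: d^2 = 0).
d(d omega) = 0

Step 1: d omega = sum_{i<j} (∂f_j/∂x_i - ∂f_i/∂x_j) dx_i ∧ dx_j:
  coeff of dx ∧ dy: 2*y
  coeff of dx ∧ dz: 3*x - 3*z
  coeff of dy ∧ dz: 0
Step 2: Apply d again to each 2-form coefficient. The only possible 3-form in R^3 is dx ∧ dy ∧ dz, with coefficient
  ∂(coeff of dy∧dz)/∂x - ∂(coeff of dx∧dz)/∂y + ∂(coeff of dx∧dy)/∂z
  = ∂/∂x (0) - ∂/∂y (3*x - 3*z) + ∂/∂z (2*y).
Each of these terms simplifies to sums of mixed partials that cancel in pairs. The result is 0 (by equality of mixed partials for smooth functions — Schwarz / Clairaut).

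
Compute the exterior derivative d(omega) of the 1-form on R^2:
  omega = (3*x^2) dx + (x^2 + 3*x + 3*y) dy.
d(omega) = (2*x + 3) dx ∧ dy

For a 1-form omega = sum_i f_i dx_i, the exterior derivative is
  d(omega) = sum_{i < j} (∂f_j/∂x_i - ∂f_i/∂x_j) dx_i ∧ dx_j.
  coefficient of dx ∧ dy: ∂f_2/∂x - ∂f_1/∂y = ∂(x^2 + 3*x + 3*y)/∂x - ∂(3*x^2)/∂y = 2*x + 3
Assembling: d(omega) = (2*x + 3) dx ∧ dy.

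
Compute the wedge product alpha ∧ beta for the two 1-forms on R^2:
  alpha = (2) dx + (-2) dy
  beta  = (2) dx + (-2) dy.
alpha ∧ beta = 0

Distribute the wedge, using dx_i ∧ dx_j = -dx_j ∧ dx_i and dx_i ∧ dx_i = 0. For each pair (i, j) with i < j, the coefficient of dx_i ∧ dx_j in alpha ∧ beta is (alpha_i * beta_j - alpha_j * beta_i). Collecting: alpha ∧ beta = 0.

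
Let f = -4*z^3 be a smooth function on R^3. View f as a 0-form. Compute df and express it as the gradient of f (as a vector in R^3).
df = (0) dx + (0) dy + (-12*z^2) dz; grad f = (0, 0, -12*z^2)

For a 0-form f, d f = (∂f/∂x) dx + (∂f/∂y) dy + (∂f/∂z) dz. The components of the vector representation are exactly the entries of grad f in Cartesian coordinates:
  ∂f/∂x = 0
  ∂f/∂y = 0
  ∂f/∂z = -12*z^2.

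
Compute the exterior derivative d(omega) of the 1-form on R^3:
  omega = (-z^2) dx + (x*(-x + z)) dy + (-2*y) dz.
d(omega) = (-2*x + z) dx ∧ dy + (2*z) dx ∧ dz + (-x - 2) dy ∧ dz

For a 1-form omega = sum_i f_i dx_i, the exterior derivative is
  d(omega) = sum_{i < j} (∂f_j/∂x_i - ∂f_i/∂x_j) dx_i ∧ dx_j.
  coefficient of dx ∧ dy: ∂f_2/∂x - ∂f_1/∂y = ∂(x*(-x + z))/∂x - ∂(-z^2)/∂y = -2*x + z
  coefficient of dx ∧ dz: ∂f_3/∂x - ∂f_1/∂z = ∂(-2*y)/∂x - ∂(-z^2)/∂z = 2*z
  coefficient of dy ∧ dz: ∂f_3/∂y - ∂f_2/∂z = ∂(-2*y)/∂y - ∂(x*(-x + z))/∂z = -x - 2
Assembling: d(omega) = (-2*x + z) dx ∧ dy + (2*z) dx ∧ dz + (-x - 2) dy ∧ dz.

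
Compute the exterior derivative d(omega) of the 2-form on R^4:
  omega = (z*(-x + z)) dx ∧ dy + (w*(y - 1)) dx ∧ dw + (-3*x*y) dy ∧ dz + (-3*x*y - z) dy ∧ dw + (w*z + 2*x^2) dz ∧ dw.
d(omega) = (-x - 3*y + 2*z) dx ∧ dy ∧ dz + (-w - 3*y) dx ∧ dy ∧ dw + (1) dy ∧ dz ∧ dw + (4*x) dx ∧ dz ∧ dw

For a 2-form omega = sum_{i<j} g_{ij} dx_i ∧ dx_j, the exterior derivative is
  d(omega) = sum_{i<j} d(g_{ij}) ∧ dx_i ∧ dx_j = sum_{i<j, k} (∂g_{ij}/∂x_k) dx_k ∧ dx_i ∧ dx_j.
Expand each term, using dx_k ∧ dx_i ∧ dx_j = sgn(permutation) dx_{(a)} ∧ dx_{(b)} ∧ dx_{(c)} with (a < b < c) sorted:
  d(z*(-x + z)) includes (∂/∂z)(z*(-x + z)) dz = (-x + 2*z) dz, which multiplied by dx ∧ dy gives (-x + 2*z) dx ∧ dy ∧ dz
  d(w*(y - 1)) includes (∂/∂y)(w*(y - 1)) dy = (w) dy, which multiplied by dx ∧ dw gives (-w) dx ∧ dy ∧ dw
  d(-3*x*y) includes (∂/∂x)(-3*x*y) dx = (-3*y) dx, which multiplied by dy ∧ dz gives (-3*y) dx ∧ dy ∧ dz
  d(-3*x*y - z) includes (∂/∂x)(-3*x*y - z) dx = (-3*y) dx, which multiplied by dy ∧ dw gives (-3*y) dx ∧ dy ∧ dw
  d(-3*x*y - z) includes (∂/∂z)(-3*x*y - z) dz = (-1) dz, which multiplied by dy ∧ dw gives (1) dy ∧ dz ∧ dw
  d(w*z + 2*x^2) includes (∂/∂x)(w*z + 2*x^2) dx = (4*x) dx, which multiplied by dz ∧ dw gives (4*x) dx ∧ dz ∧ dw
Collecting like 3-forms: d(omega) = (-x - 3*y + 2*z) dx ∧ dy ∧ dz + (-w - 3*y) dx ∧ dy ∧ dw + (1) dy ∧ dz ∧ dw + (4*x) dx ∧ dz ∧ dw.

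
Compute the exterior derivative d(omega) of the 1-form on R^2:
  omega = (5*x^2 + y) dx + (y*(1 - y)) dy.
d(omega) = (-1) dx ∧ dy

For a 1-form omega = sum_i f_i dx_i, the exterior derivative is
  d(omega) = sum_{i < j} (∂f_j/∂x_i - ∂f_i/∂x_j) dx_i ∧ dx_j.
  coefficient of dx ∧ dy: ∂f_2/∂x - ∂f_1/∂y = ∂(y*(1 - y))/∂x - ∂(5*x^2 + y)/∂y = -1
Assembling: d(omega) = (-1) dx ∧ dy.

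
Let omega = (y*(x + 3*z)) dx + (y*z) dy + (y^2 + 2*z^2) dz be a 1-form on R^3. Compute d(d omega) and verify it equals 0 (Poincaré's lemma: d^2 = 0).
d(d omega) = 0

Step 1: d omega = sum_{i<j} (∂f_j/∂x_i - ∂f_i/∂x_j) dx_i ∧ dx_j:
  coeff of dx ∧ dy: -x - 3*z
  coeff of dx ∧ dz: -3*y
  coeff of dy ∧ dz: y
Step 2: Apply d again to each 2-form coefficient. The only possible 3-form in R^3 is dx ∧ dy ∧ dz, with coefficient
  ∂(coeff of dy∧dz)/∂x - ∂(coeff of dx∧dz)/∂y + ∂(coeff of dx∧dy)/∂z
  = ∂/∂x (y) - ∂/∂y (-3*y) + ∂/∂z (-x - 3*z).
Each of these terms simplifies to sums of mixed partials that cancel in pairs. The result is 0 (by equality of mixed partials for smooth functions — Schwarz / Clairaut).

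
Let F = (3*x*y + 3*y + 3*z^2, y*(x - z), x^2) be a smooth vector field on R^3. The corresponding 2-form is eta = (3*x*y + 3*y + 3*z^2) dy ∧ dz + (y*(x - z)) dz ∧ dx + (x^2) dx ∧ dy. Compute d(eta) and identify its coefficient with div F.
d(eta) = (x + 3*y - z) dx ∧ dy ∧ dz; div F = x + 3*y - z

For a 2-form in R^3 of the form above, applying d gives a 3-form with coefficient ∂P/∂x + ∂Q/∂y + ∂R/∂z:
  ∂P/∂x = 3*y
  ∂Q/∂y = x - z
  ∂R/∂z = 0
Sum = x + 3*y - z, which is exactly div F.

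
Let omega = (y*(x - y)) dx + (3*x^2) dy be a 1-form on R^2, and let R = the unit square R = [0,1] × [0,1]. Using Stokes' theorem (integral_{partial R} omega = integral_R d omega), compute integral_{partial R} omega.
integral_(partial R) omega = 7/2

Stokes: integral_partial_R omega = integral_R d omega with d omega = (∂Q/∂x - ∂P/∂y) dx ∧ dy.
  ∂Q/∂x = 6*x
  ∂P/∂y = x - 2*y
  integrand = ∂Q/∂x - ∂P/∂y = 5*x + 2*y.
Integrating over R: integral_0^1 integral_0^1 (5*x + 2*y) dx dy = 7/2.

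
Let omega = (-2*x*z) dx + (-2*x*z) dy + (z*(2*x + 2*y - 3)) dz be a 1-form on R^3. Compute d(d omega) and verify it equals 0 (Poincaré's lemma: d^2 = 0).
d(d omega) = 0

Step 1: d omega = sum_{i<j} (∂f_j/∂x_i - ∂f_i/∂x_j) dx_i ∧ dx_j:
  coeff of dx ∧ dy: -2*z
  coeff of dx ∧ dz: 2*x + 2*z
  coeff of dy ∧ dz: 2*x + 2*z
Step 2: Apply d again to each 2-form coefficient. The only possible 3-form in R^3 is dx ∧ dy ∧ dz, with coefficient
  ∂(coeff of dy∧dz)/∂x - ∂(coeff of dx∧dz)/∂y + ∂(coeff of dx∧dy)/∂z
  = ∂/∂x (2*x + 2*z) - ∂/∂y (2*x + 2*z) + ∂/∂z (-2*z).
Each of these terms simplifies to sums of mixed partials that cancel in pairs. The result is 0 (by equality of mixed partials for smooth functions — Schwarz / Clairaut).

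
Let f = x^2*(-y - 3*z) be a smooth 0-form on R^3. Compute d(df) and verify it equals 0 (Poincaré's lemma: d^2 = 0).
d(df) = 0

Step 1: df = sum_i (∂f/∂x_i) dx_i = (2*x*(-y - 3*z)) dx + (-x^2) dy + (-3*x^2) dz.
Step 2: Apply d again. Using the 1-form formula, the coefficient of dx ∧ dy in d(df) is ∂^2 f/∂x ∂y - ∂^2 f/∂y ∂x = (-2*x) - (-2*x) = 0 (equality of mixed partials for smooth f).
Similarly for dx ∧ dz and dy ∧ dz — all coefficients vanish. So d(df) = 0.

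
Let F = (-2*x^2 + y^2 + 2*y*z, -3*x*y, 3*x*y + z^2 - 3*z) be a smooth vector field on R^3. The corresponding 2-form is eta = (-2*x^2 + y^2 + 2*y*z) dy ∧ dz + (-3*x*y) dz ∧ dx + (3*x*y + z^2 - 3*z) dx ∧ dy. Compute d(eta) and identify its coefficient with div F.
d(eta) = (-7*x + 2*z - 3) dx ∧ dy ∧ dz; div F = -7*x + 2*z - 3

For a 2-form in R^3 of the form above, applying d gives a 3-form with coefficient ∂P/∂x + ∂Q/∂y + ∂R/∂z:
  ∂P/∂x = -4*x
  ∂Q/∂y = -3*x
  ∂R/∂z = 2*z - 3
Sum = -7*x + 2*z - 3, which is exactly div F.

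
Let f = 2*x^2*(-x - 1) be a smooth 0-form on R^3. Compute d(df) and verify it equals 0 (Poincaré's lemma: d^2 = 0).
d(df) = 0

Step 1: df = sum_i (∂f/∂x_i) dx_i = (2*x*(-3*x - 2)) dx + (0) dy + (0) dz.
Step 2: Apply d again. Using the 1-form formula, the coefficient of dx ∧ dy in d(df) is ∂^2 f/∂x ∂y - ∂^2 f/∂y ∂x = (0) - (0) = 0 (equality of mixed partials for smooth f).
Similarly for dx ∧ dz and dy ∧ dz — all coefficients vanish. So d(df) = 0.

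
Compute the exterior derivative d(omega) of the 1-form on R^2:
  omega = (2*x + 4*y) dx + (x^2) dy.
d(omega) = (2*x - 4) dx ∧ dy

For a 1-form omega = sum_i f_i dx_i, the exterior derivative is
  d(omega) = sum_{i < j} (∂f_j/∂x_i - ∂f_i/∂x_j) dx_i ∧ dx_j.
  coefficient of dx ∧ dy: ∂f_2/∂x - ∂f_1/∂y = ∂(x^2)/∂x - ∂(2*x + 4*y)/∂y = 2*x - 4
Assembling: d(omega) = (2*x - 4) dx ∧ dy.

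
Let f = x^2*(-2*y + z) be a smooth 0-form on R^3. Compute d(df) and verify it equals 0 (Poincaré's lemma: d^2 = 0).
d(df) = 0

Step 1: df = sum_i (∂f/∂x_i) dx_i = (2*x*(-2*y + z)) dx + (-2*x^2) dy + (x^2) dz.
Step 2: Apply d again. Using the 1-form formula, the coefficient of dx ∧ dy in d(df) is ∂^2 f/∂x ∂y - ∂^2 f/∂y ∂x = (-4*x) - (-4*x) = 0 (equality of mixed partials for smooth f).
Similarly for dx ∧ dz and dy ∧ dz — all coefficients vanish. So d(df) = 0.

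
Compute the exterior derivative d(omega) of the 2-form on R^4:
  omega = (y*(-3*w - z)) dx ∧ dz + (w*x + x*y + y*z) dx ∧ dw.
d(omega) = (3*w + z) dx ∧ dy ∧ dz + (-4*y) dx ∧ dz ∧ dw + (-x - z) dx ∧ dy ∧ dw

For a 2-form omega = sum_{i<j} g_{ij} dx_i ∧ dx_j, the exterior derivative is
  d(omega) = sum_{i<j} d(g_{ij}) ∧ dx_i ∧ dx_j = sum_{i<j, k} (∂g_{ij}/∂x_k) dx_k ∧ dx_i ∧ dx_j.
Expand each term, using dx_k ∧ dx_i ∧ dx_j = sgn(permutation) dx_{(a)} ∧ dx_{(b)} ∧ dx_{(c)} with (a < b < c) sorted:
  d(y*(-3*w - z)) includes (∂/∂y)(y*(-3*w - z)) dy = (-3*w - z) dy, which multiplied by dx ∧ dz gives (3*w + z) dx ∧ dy ∧ dz
  d(y*(-3*w - z)) includes (∂/∂w)(y*(-3*w - z)) dw = (-3*y) dw, which multiplied by dx ∧ dz gives (-3*y) dx ∧ dz ∧ dw
  d(w*x + x*y + y*z) includes (∂/∂y)(w*x + x*y + y*z) dy = (x + z) dy, which multiplied by dx ∧ dw gives (-x - z) dx ∧ dy ∧ dw
  d(w*x + x*y + y*z) includes (∂/∂z)(w*x + x*y + y*z) dz = (y) dz, which multiplied by dx ∧ dw gives (-y) dx ∧ dz ∧ dw
Collecting like 3-forms: d(omega) = (3*w + z) dx ∧ dy ∧ dz + (-4*y) dx ∧ dz ∧ dw + (-x - z) dx ∧ dy ∧ dw.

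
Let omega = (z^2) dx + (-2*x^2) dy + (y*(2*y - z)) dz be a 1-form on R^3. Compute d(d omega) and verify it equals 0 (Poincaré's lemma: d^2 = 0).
d(d omega) = 0

Step 1: d omega = sum_{i<j} (∂f_j/∂x_i - ∂f_i/∂x_j) dx_i ∧ dx_j:
  coeff of dx ∧ dy: -4*x
  coeff of dx ∧ dz: -2*z
  coeff of dy ∧ dz: 4*y - z
Step 2: Apply d again to each 2-form coefficient. The only possible 3-form in R^3 is dx ∧ dy ∧ dz, with coefficient
  ∂(coeff of dy∧dz)/∂x - ∂(coeff of dx∧dz)/∂y + ∂(coeff of dx∧dy)/∂z
  = ∂/∂x (4*y - z) - ∂/∂y (-2*z) + ∂/∂z (-4*x).
Each of these terms simplifies to sums of mixed partials that cancel in pairs. The result is 0 (by equality of mixed partials for smooth functions — Schwarz / Clairaut).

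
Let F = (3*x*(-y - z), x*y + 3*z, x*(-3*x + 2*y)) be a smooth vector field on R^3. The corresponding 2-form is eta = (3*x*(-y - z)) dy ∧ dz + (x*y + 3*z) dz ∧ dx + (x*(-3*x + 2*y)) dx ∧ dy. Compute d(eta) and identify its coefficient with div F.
d(eta) = (x - 3*y - 3*z) dx ∧ dy ∧ dz; div F = x - 3*y - 3*z

For a 2-form in R^3 of the form above, applying d gives a 3-form with coefficient ∂P/∂x + ∂Q/∂y + ∂R/∂z:
  ∂P/∂x = -3*y - 3*z
  ∂Q/∂y = x
  ∂R/∂z = 0
Sum = x - 3*y - 3*z, which is exactly div F.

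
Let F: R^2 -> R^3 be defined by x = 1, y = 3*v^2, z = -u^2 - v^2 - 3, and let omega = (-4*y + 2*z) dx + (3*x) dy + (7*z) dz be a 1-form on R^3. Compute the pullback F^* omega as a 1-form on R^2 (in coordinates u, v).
F^* omega = (14*u*(u^2 + v^2 + 3)) du + (2*v*(7*u^2 + 7*v^2 + 30)) dv

Using F^*(f dg) = (f ∘ F) d(g ∘ F), substitute each coordinate x_i by F_i(u, v) in f_i, and replace dx_i by d F_i = (∂F_i/∂u) du + (∂F_i/∂v) dv.
  For the x component: f_1(F) = -2*u^2 - 14*v^2 - 6; d F_1 = (0) du + (0) dv
  For the y component: f_2(F) = 3; d F_2 = (0) du + (6*v) dv
  For the z component: f_3(F) = -7*u^2 - 7*v^2 - 21; d F_3 = (-2*u) du + (-2*v) dv
Combining and collecting du, dv coefficients:
  coeff of du: 14*u*(u^2 + v^2 + 3)
  coeff of dv: 2*v*(7*u^2 + 7*v^2 + 30)
F^* omega = (14*u*(u^2 + v^2 + 3)) du + (2*v*(7*u^2 + 7*v^2 + 30)) dv.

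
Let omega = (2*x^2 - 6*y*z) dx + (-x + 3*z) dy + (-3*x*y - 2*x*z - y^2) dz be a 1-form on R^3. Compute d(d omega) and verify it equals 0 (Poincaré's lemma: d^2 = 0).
d(d omega) = 0

Step 1: d omega = sum_{i<j} (∂f_j/∂x_i - ∂f_i/∂x_j) dx_i ∧ dx_j:
  coeff of dx ∧ dy: 6*z - 1
  coeff of dx ∧ dz: 3*y - 2*z
  coeff of dy ∧ dz: -3*x - 2*y - 3
Step 2: Apply d again to each 2-form coefficient. The only possible 3-form in R^3 is dx ∧ dy ∧ dz, with coefficient
  ∂(coeff of dy∧dz)/∂x - ∂(coeff of dx∧dz)/∂y + ∂(coeff of dx∧dy)/∂z
  = ∂/∂x (-3*x - 2*y - 3) - ∂/∂y (3*y - 2*z) + ∂/∂z (6*z - 1).
Each of these terms simplifies to sums of mixed partials that cancel in pairs. The result is 0 (by equality of mixed partials for smooth functions — Schwarz / Clairaut).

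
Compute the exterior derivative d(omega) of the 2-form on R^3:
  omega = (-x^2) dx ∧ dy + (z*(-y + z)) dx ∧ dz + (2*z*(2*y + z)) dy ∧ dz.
d(omega) = (z) dx ∧ dy ∧ dz

For a 2-form omega = sum_{i<j} g_{ij} dx_i ∧ dx_j, the exterior derivative is
  d(omega) = sum_{i<j} d(g_{ij}) ∧ dx_i ∧ dx_j = sum_{i<j, k} (∂g_{ij}/∂x_k) dx_k ∧ dx_i ∧ dx_j.
Expand each term, using dx_k ∧ dx_i ∧ dx_j = sgn(permutation) dx_{(a)} ∧ dx_{(b)} ∧ dx_{(c)} with (a < b < c) sorted:
  d(z*(-y + z)) includes (∂/∂y)(z*(-y + z)) dy = (-z) dy, which multiplied by dx ∧ dz gives (z) dx ∧ dy ∧ dz
Collecting like 3-forms: d(omega) = (z) dx ∧ dy ∧ dz.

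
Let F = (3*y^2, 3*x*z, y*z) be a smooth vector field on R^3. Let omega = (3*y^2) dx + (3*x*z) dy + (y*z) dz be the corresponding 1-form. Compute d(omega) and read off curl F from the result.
d(omega) = (-3*x + z) dy ∧ dz + (0) dz ∧ dx + (-6*y + 3*z) dx ∧ dy; curl F = (-3*x + z, 0, -6*y + 3*z)

d omega = sum_{i<j} (∂f_j/∂x_i - ∂f_i/∂x_j) dx_i ∧ dx_j. Under the identification (dy ∧ dz, dz ∧ dx, dx ∧ dy) ↔ (e_x, e_y, e_z), the coefficients are exactly the components of curl F. Compute:
  ∂R/∂y - ∂Q/∂z = (z) - (3*x) = -3*x + z
  ∂P/∂z - ∂R/∂x = (0) - (0) = 0
  ∂Q/∂x - ∂P/∂y = (3*z) - (6*y) = -6*y + 3*z.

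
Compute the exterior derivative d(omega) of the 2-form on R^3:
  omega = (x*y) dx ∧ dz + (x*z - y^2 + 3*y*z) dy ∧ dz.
d(omega) = (-x + z) dx ∧ dy ∧ dz

For a 2-form omega = sum_{i<j} g_{ij} dx_i ∧ dx_j, the exterior derivative is
  d(omega) = sum_{i<j} d(g_{ij}) ∧ dx_i ∧ dx_j = sum_{i<j, k} (∂g_{ij}/∂x_k) dx_k ∧ dx_i ∧ dx_j.
Expand each term, using dx_k ∧ dx_i ∧ dx_j = sgn(permutation) dx_{(a)} ∧ dx_{(b)} ∧ dx_{(c)} with (a < b < c) sorted:
  d(x*y) includes (∂/∂y)(x*y) dy = (x) dy, which multiplied by dx ∧ dz gives (-x) dx ∧ dy ∧ dz
  d(x*z - y^2 + 3*y*z) includes (∂/∂x)(x*z - y^2 + 3*y*z) dx = (z) dx, which multiplied by dy ∧ dz gives (z) dx ∧ dy ∧ dz
Collecting like 3-forms: d(omega) = (-x + z) dx ∧ dy ∧ dz.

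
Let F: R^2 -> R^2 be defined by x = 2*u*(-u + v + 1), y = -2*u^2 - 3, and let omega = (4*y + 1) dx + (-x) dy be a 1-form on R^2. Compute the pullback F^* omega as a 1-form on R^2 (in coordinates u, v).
F^* omega = (24*u^3 - 8*u^2*v - 8*u^2 + 44*u - 22*v - 22) du + (-16*u^3 - 22*u) dv

Using F^*(f dg) = (f ∘ F) d(g ∘ F), substitute each coordinate x_i by F_i(u, v) in f_i, and replace dx_i by d F_i = (∂F_i/∂u) du + (∂F_i/∂v) dv.
  For the x component: f_1(F) = -8*u^2 - 11; d F_1 = (-4*u + 2*v + 2) du + (2*u) dv
  For the y component: f_2(F) = 2*u*(u - v - 1); d F_2 = (-4*u) du + (0) dv
Combining and collecting du, dv coefficients:
  coeff of du: 24*u^3 - 8*u^2*v - 8*u^2 + 44*u - 22*v - 22
  coeff of dv: -16*u^3 - 22*u
F^* omega = (24*u^3 - 8*u^2*v - 8*u^2 + 44*u - 22*v - 22) du + (-16*u^3 - 22*u) dv.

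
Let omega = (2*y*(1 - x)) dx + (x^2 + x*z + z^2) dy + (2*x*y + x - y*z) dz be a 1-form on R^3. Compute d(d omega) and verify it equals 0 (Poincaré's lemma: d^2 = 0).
d(d omega) = 0

Step 1: d omega = sum_{i<j} (∂f_j/∂x_i - ∂f_i/∂x_j) dx_i ∧ dx_j:
  coeff of dx ∧ dy: 4*x + z - 2
  coeff of dx ∧ dz: 2*y + 1
  coeff of dy ∧ dz: x - 3*z
Step 2: Apply d again to each 2-form coefficient. The only possible 3-form in R^3 is dx ∧ dy ∧ dz, with coefficient
  ∂(coeff of dy∧dz)/∂x - ∂(coeff of dx∧dz)/∂y + ∂(coeff of dx∧dy)/∂z
  = ∂/∂x (x - 3*z) - ∂/∂y (2*y + 1) + ∂/∂z (4*x + z - 2).
Each of these terms simplifies to sums of mixed partials that cancel in pairs. The result is 0 (by equality of mixed partials for smooth functions — Schwarz / Clairaut).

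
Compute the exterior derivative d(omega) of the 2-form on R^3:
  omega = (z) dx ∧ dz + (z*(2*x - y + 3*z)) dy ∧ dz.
d(omega) = (2*z) dx ∧ dy ∧ dz

For a 2-form omega = sum_{i<j} g_{ij} dx_i ∧ dx_j, the exterior derivative is
  d(omega) = sum_{i<j} d(g_{ij}) ∧ dx_i ∧ dx_j = sum_{i<j, k} (∂g_{ij}/∂x_k) dx_k ∧ dx_i ∧ dx_j.
Expand each term, using dx_k ∧ dx_i ∧ dx_j = sgn(permutation) dx_{(a)} ∧ dx_{(b)} ∧ dx_{(c)} with (a < b < c) sorted:
  d(z*(2*x - y + 3*z)) includes (∂/∂x)(z*(2*x - y + 3*z)) dx = (2*z) dx, which multiplied by dy ∧ dz gives (2*z) dx ∧ dy ∧ dz
Collecting like 3-forms: d(omega) = (2*z) dx ∧ dy ∧ dz.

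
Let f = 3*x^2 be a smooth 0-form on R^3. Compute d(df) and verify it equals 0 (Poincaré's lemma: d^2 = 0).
d(df) = 0

Step 1: df = sum_i (∂f/∂x_i) dx_i = (6*x) dx + (0) dy + (0) dz.
Step 2: Apply d again. Using the 1-form formula, the coefficient of dx ∧ dy in d(df) is ∂^2 f/∂x ∂y - ∂^2 f/∂y ∂x = (0) - (0) = 0 (equality of mixed partials for smooth f).
Similarly for dx ∧ dz and dy ∧ dz — all coefficients vanish. So d(df) = 0.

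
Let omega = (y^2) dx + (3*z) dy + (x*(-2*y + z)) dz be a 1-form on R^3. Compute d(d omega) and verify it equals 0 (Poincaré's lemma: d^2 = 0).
d(d omega) = 0

Step 1: d omega = sum_{i<j} (∂f_j/∂x_i - ∂f_i/∂x_j) dx_i ∧ dx_j:
  coeff of dx ∧ dy: -2*y
  coeff of dx ∧ dz: -2*y + z
  coeff of dy ∧ dz: -2*x - 3
Step 2: Apply d again to each 2-form coefficient. The only possible 3-form in R^3 is dx ∧ dy ∧ dz, with coefficient
  ∂(coeff of dy∧dz)/∂x - ∂(coeff of dx∧dz)/∂y + ∂(coeff of dx∧dy)/∂z
  = ∂/∂x (-2*x - 3) - ∂/∂y (-2*y + z) + ∂/∂z (-2*y).
Each of these terms simplifies to sums of mixed partials that cancel in pairs. The result is 0 (by equality of mixed partials for smooth functions — Schwarz / Clairaut).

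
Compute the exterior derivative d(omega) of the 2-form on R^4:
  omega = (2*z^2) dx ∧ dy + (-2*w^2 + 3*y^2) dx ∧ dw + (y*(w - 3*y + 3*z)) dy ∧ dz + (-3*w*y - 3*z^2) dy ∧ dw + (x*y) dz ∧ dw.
d(omega) = (4*z) dx ∧ dy ∧ dz + (-6*y) dx ∧ dy ∧ dw + (x + y + 6*z) dy ∧ dz ∧ dw + (y) dx ∧ dz ∧ dw

For a 2-form omega = sum_{i<j} g_{ij} dx_i ∧ dx_j, the exterior derivative is
  d(omega) = sum_{i<j} d(g_{ij}) ∧ dx_i ∧ dx_j = sum_{i<j, k} (∂g_{ij}/∂x_k) dx_k ∧ dx_i ∧ dx_j.
Expand each term, using dx_k ∧ dx_i ∧ dx_j = sgn(permutation) dx_{(a)} ∧ dx_{(b)} ∧ dx_{(c)} with (a < b < c) sorted:
  d(2*z^2) includes (∂/∂z)(2*z^2) dz = (4*z) dz, which multiplied by dx ∧ dy gives (4*z) dx ∧ dy ∧ dz
  d(-2*w^2 + 3*y^2) includes (∂/∂y)(-2*w^2 + 3*y^2) dy = (6*y) dy, which multiplied by dx ∧ dw gives (-6*y) dx ∧ dy ∧ dw
  d(y*(w - 3*y + 3*z)) includes (∂/∂w)(y*(w - 3*y + 3*z)) dw = (y) dw, which multiplied by dy ∧ dz gives (y) dy ∧ dz ∧ dw
  d(-3*w*y - 3*z^2) includes (∂/∂z)(-3*w*y - 3*z^2) dz = (-6*z) dz, which multiplied by dy ∧ dw gives (6*z) dy ∧ dz ∧ dw
  d(x*y) includes (∂/∂x)(x*y) dx = (y) dx, which multiplied by dz ∧ dw gives (y) dx ∧ dz ∧ dw
  d(x*y) includes (∂/∂y)(x*y) dy = (x) dy, which multiplied by dz ∧ dw gives (x) dy ∧ dz ∧ dw
Collecting like 3-forms: d(omega) = (4*z) dx ∧ dy ∧ dz + (-6*y) dx ∧ dy ∧ dw + (x + y + 6*z) dy ∧ dz ∧ dw + (y) dx ∧ dz ∧ dw.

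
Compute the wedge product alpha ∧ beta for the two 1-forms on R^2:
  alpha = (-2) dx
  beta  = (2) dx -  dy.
alpha ∧ beta = (2) dx ∧ dy

Distribute the wedge, using dx_i ∧ dx_j = -dx_j ∧ dx_i and dx_i ∧ dx_i = 0. For each pair (i, j) with i < j, the coefficient of dx_i ∧ dx_j in alpha ∧ beta is (alpha_i * beta_j - alpha_j * beta_i). Collecting: alpha ∧ beta = (2) dx ∧ dy.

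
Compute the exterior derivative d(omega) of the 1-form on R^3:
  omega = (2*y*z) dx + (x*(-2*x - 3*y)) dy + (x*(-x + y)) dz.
d(omega) = (-4*x - 3*y - 2*z) dx ∧ dy + (-2*x - y) dx ∧ dz + (x) dy ∧ dz

For a 1-form omega = sum_i f_i dx_i, the exterior derivative is
  d(omega) = sum_{i < j} (∂f_j/∂x_i - ∂f_i/∂x_j) dx_i ∧ dx_j.
  coefficient of dx ∧ dy: ∂f_2/∂x - ∂f_1/∂y = ∂(x*(-2*x - 3*y))/∂x - ∂(2*y*z)/∂y = -4*x - 3*y - 2*z
  coefficient of dx ∧ dz: ∂f_3/∂x - ∂f_1/∂z = ∂(x*(-x + y))/∂x - ∂(2*y*z)/∂z = -2*x - y
  coefficient of dy ∧ dz: ∂f_3/∂y - ∂f_2/∂z = ∂(x*(-x + y))/∂y - ∂(x*(-2*x - 3*y))/∂z = x
Assembling: d(omega) = (-4*x - 3*y - 2*z) dx ∧ dy + (-2*x - y) dx ∧ dz + (x) dy ∧ dz.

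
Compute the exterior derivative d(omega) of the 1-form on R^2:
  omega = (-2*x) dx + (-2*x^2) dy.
d(omega) = (-4*x) dx ∧ dy

For a 1-form omega = sum_i f_i dx_i, the exterior derivative is
  d(omega) = sum_{i < j} (∂f_j/∂x_i - ∂f_i/∂x_j) dx_i ∧ dx_j.
  coefficient of dx ∧ dy: ∂f_2/∂x - ∂f_1/∂y = ∂(-2*x^2)/∂x - ∂(-2*x)/∂y = -4*x
Assembling: d(omega) = (-4*x) dx ∧ dy.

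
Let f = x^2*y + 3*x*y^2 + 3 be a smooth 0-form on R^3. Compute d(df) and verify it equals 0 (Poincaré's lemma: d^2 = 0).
d(df) = 0

Step 1: df = sum_i (∂f/∂x_i) dx_i = (y*(2*x + 3*y)) dx + (x*(x + 6*y)) dy + (0) dz.
Step 2: Apply d again. Using the 1-form formula, the coefficient of dx ∧ dy in d(df) is ∂^2 f/∂x ∂y - ∂^2 f/∂y ∂x = (2*x + 6*y) - (2*x + 6*y) = 0 (equality of mixed partials for smooth f).
Similarly for dx ∧ dz and dy ∧ dz — all coefficients vanish. So d(df) = 0.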